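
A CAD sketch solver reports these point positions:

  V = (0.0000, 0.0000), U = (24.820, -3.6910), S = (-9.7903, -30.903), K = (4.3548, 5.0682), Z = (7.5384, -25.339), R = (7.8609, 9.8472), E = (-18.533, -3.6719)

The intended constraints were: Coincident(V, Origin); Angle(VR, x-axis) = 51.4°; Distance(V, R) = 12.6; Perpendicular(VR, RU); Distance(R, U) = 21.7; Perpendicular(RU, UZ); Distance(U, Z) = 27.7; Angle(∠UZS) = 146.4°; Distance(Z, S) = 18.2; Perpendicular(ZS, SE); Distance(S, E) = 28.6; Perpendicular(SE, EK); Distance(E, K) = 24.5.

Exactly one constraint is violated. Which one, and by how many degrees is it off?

Perpendicular(SE, EK) — off by 3.10°.

V = (0.00, 0.00) ✓; VR at 51.40° ✓; |VR| = 12.60 ✓; ∠(VR, RU) = 90.00° ✓; |RU| = 21.70 ✓; ∠(RU, UZ) = 90.00° ✓; |UZ| = 27.70 ✓; ∠UZS = 146.4° ✓; |ZS| = 18.20 ✓; ∠(ZS, SE) = 90.00° ✓; |SE| = 28.60 ✓; ∠(SE, EK) = 86.90° ✗; |EK| = 24.50 ✓.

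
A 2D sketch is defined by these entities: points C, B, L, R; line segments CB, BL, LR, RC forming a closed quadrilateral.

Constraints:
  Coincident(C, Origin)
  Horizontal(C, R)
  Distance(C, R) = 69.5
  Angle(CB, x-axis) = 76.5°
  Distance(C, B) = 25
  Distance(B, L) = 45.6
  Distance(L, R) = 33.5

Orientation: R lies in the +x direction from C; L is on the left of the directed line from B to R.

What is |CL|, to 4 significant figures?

58.48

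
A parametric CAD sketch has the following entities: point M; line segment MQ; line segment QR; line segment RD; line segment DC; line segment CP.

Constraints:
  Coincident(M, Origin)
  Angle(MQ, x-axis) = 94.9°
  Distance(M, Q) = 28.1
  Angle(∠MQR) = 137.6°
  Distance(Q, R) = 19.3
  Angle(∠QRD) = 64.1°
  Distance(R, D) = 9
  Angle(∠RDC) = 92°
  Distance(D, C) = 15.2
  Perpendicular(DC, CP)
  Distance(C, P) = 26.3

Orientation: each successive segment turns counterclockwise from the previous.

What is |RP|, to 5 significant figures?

23.241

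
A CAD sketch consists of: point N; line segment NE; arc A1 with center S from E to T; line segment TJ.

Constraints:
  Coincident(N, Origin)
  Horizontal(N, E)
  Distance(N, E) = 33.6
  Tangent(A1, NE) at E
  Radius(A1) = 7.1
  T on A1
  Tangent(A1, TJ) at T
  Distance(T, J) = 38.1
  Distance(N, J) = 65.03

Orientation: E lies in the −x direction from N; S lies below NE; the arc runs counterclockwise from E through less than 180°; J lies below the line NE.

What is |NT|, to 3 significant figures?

40.9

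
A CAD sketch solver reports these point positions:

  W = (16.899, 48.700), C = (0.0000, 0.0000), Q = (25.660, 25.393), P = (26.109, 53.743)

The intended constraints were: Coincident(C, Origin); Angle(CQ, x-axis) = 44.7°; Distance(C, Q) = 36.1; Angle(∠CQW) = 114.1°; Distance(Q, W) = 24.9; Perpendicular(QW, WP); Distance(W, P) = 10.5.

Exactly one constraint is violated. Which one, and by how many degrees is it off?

Perpendicular(QW, WP) — off by 8.10°.

C = (0.00, 0.00) ✓; CQ at 44.70° ✓; |CQ| = 36.10 ✓; ∠CQW = 114.1° ✓; |QW| = 24.90 ✓; ∠(QW, WP) = 81.90° ✗; |WP| = 10.50 ✓.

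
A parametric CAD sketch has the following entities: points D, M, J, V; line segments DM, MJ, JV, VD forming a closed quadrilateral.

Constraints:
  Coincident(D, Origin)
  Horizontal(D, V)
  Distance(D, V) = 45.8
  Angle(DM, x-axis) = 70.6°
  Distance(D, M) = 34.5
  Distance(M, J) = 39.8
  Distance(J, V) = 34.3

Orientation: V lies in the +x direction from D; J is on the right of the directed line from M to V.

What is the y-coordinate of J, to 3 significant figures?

-7.25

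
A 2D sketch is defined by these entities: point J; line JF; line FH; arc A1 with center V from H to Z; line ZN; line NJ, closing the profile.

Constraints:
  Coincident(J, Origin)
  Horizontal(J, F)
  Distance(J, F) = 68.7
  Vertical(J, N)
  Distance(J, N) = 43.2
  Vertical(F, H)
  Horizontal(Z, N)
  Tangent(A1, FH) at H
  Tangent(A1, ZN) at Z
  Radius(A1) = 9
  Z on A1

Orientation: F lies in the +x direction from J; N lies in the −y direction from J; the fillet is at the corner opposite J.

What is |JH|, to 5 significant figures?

76.742

The virtual corner opposite J is at (68.700, -43.200). Since A1 is tangent to FH there, VH ⟂ FH and the tangent condition forces VZ to be normal to ZN, with radius 9.0, so the center V sits 9.0 in from both sides at V = (59.700, -34.200). That places the tangent points at H = (68.700, -34.200) on FH and Z = (59.700, -43.200) on ZN. Then |JH| = |H − J| = 76.742.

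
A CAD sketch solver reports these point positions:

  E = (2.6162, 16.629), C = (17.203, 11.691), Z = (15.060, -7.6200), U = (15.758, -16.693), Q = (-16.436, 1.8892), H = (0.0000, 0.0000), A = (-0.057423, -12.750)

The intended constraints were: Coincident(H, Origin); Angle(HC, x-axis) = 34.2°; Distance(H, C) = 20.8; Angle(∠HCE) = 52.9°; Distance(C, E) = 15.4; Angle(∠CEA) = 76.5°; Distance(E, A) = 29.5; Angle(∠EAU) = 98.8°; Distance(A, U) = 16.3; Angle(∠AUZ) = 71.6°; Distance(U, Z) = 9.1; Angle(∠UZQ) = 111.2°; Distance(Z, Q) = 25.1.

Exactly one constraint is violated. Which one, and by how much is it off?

Distance(Z, Q) = 25.1 — off by 7.80.

H = (0.00, 0.00) ✓; HC at 34.20° ✓; |HC| = 20.80 ✓; ∠HCE = 52.90° ✓; |CE| = 15.40 ✓; ∠CEA = 76.50° ✓; |EA| = 29.50 ✓; ∠EAU = 98.80° ✓; |AU| = 16.30 ✓; ∠AUZ = 71.60° ✓; |UZ| = 9.100 ✓; ∠UZQ = 111.2° ✓; |ZQ| = 32.90 ✗.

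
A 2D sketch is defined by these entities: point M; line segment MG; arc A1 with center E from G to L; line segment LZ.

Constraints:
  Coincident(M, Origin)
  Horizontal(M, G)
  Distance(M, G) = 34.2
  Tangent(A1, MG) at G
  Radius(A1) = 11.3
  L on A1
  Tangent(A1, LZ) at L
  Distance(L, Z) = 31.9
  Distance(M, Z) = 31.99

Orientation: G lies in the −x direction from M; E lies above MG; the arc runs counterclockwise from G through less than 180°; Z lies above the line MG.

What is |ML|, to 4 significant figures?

25.36

Checks: |EL| = 11.30 ✓; ∠(EL, LZ) = 90.00° ✓; |LZ| = 31.90 ✓; |MZ| = 31.99 ✓.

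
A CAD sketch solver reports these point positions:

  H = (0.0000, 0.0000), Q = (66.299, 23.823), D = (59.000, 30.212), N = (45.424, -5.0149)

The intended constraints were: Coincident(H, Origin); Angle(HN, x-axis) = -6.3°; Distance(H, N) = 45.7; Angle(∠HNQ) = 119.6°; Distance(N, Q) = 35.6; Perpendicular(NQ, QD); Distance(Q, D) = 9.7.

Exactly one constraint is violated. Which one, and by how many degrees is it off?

Perpendicular(NQ, QD) — off by 5.30°.

H = (0.00, 0.00) ✓; HN at -6.300° ✓; |HN| = 45.70 ✓; ∠HNQ = 119.6° ✓; |NQ| = 35.60 ✓; ∠(NQ, QD) = 84.70° ✗; |QD| = 9.700 ✓.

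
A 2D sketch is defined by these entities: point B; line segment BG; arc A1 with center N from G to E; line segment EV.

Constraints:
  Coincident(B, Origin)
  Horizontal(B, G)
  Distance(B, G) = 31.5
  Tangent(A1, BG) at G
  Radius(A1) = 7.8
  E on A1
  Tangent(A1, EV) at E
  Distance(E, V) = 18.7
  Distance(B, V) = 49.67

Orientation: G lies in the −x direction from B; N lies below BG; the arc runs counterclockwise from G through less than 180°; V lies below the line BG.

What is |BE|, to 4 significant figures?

39.56

Checks: |NE| = 7.800 ✓; ∠(NE, EV) = 90.00° ✓; |EV| = 18.70 ✓; |BV| = 49.67 ✓.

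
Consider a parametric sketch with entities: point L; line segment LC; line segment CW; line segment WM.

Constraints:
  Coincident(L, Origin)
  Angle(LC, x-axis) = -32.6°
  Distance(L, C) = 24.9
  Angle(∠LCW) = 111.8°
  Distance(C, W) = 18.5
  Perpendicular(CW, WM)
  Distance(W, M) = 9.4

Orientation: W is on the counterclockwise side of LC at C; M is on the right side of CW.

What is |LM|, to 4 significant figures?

42.75

∠LCW = 111.8°, so CW runs at -32.6° + (180° − 111.8°) = 35.60° from the x-axis; with |CW| = 18.5, W = C + 18.5·(cos 35.60°, sin 35.60°) = (36.02, -2.646). CW is perpendicular to WM; with |WM| = 9.4 on the right of CW, M = W + 9.4·(0.5821, -0.8131) = (41.49, -10.29). Then |LM| = |M − L| = 42.75.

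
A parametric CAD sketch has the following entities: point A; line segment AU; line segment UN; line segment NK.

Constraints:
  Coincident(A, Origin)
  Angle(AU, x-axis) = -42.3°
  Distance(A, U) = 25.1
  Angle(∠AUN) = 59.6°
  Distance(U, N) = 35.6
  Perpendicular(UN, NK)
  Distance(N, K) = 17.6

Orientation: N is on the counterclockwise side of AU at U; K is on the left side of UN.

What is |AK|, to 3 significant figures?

23.3

∠AUN = 59.6°, so UN runs at -42.3° + (180° − 59.6°) = 78.1° from the x-axis; with |UN| = 35.6, N = U + 35.6·(cos 78.1°, sin 78.1°) = (25.9, 17.9). UN ⟂ NK; with |NK| = 17.6 on the left of UN, K = N + 17.6·(-0.979, 0.206) = (8.68, 21.6). Then |AK| = |K − A| = 23.3.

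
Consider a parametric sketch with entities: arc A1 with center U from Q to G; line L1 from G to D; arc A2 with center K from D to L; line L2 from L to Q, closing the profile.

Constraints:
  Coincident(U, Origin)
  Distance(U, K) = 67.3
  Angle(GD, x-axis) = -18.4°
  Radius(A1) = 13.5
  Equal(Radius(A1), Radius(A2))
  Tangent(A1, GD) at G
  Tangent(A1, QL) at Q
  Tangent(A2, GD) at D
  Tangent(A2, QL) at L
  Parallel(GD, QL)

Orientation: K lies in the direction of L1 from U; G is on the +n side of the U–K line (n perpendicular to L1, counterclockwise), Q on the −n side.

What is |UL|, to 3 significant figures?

68.6

The slot axis is L1's direction at -18.4°, so u = (cos -18.4°, sin -18.4°) = (0.949, -0.316) and n = (−sin -18.4°, cos -18.4°) = (0.316, 0.949). U is at the origin and K lies 67.3 along u from U, so K = 67.3·u = (63.9, -21.2). Tangency of A1 to both parallel lines with radius 13.5 puts G and Q at U ± 13.5·n: G = (4.26, 12.8), Q = (-4.26, -12.8). Equal radii place D and L the same way about K: D = K + 13.5·n = (68.1, -8.43), L = K − 13.5·n = (59.6, -34.1). Then |UL| = |L − U| = 68.6.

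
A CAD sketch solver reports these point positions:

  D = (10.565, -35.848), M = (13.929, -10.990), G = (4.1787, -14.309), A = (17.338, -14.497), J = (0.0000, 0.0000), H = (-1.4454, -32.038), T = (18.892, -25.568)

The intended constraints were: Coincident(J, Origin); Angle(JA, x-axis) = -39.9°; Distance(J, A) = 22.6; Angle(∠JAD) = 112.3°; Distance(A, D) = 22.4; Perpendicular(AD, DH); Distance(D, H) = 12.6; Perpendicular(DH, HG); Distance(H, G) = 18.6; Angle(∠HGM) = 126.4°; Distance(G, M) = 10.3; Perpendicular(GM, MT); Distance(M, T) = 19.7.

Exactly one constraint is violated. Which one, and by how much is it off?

Distance(M, T) = 19.7 — off by 4.30.

J = (0.00, 0.00) ✓; JA at -39.90° ✓; |JA| = 22.60 ✓; ∠JAD = 112.3° ✓; |AD| = 22.40 ✓; ∠(AD, DH) = 90.00° ✓; |DH| = 12.60 ✓; ∠(DH, HG) = 90.00° ✓; |HG| = 18.60 ✓; ∠HGM = 126.4° ✓; |GM| = 10.30 ✓; ∠(GM, MT) = 90.00° ✓; |MT| = 15.40 ✗.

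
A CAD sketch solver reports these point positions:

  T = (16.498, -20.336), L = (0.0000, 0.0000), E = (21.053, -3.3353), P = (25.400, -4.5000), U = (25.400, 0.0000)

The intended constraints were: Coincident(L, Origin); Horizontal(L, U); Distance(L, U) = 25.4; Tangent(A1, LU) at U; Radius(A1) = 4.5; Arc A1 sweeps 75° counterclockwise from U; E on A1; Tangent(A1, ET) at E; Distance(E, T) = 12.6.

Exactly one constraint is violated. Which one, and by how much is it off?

Distance(E, T) = 12.6 — off by 5.00.

L = (0.00, 0.00) ✓; L.y = 0.00, U.y = 0.00 ✓; |LU| = 25.40 ✓; ∠(PU, UL) = 90.00° ✓; |PU| = 4.500 ✓; bearing(P→E) − bearing(P→U) = 75.00° ✓; |PE| = 4.500 ✓; ∠(PE, ET) = 90.00° ✓; |ET| = 17.60 ✗.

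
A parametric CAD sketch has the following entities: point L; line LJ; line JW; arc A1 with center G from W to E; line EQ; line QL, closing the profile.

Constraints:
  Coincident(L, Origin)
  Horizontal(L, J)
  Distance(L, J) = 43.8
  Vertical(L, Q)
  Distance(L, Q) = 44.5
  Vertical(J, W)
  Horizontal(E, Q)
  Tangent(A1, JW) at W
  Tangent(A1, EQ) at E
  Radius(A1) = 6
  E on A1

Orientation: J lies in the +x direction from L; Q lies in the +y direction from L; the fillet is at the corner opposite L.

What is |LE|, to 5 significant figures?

58.387

L is at the origin; L and J share the same y with |LJ| = 43.8 and J on the +x side, so J = (43.800, 0.0000). LQ is vertical with |LQ| = 44.5 and Q on the +y side, so Q = (0.0000, 44.500). The virtual corner opposite L is at (43.800, 44.500). Since A1 is tangent to JW there, GW ⟂ JW and tangency of A1 to EQ means the radius GE is perpendicular to EQ, with radius 6.0, so the center G sits 6.0 in from both sides at G = (37.800, 38.500). That places the tangent points at W = (43.800, 38.500) on JW and E = (37.800, 44.500) on EQ. Then |LE| = |E − L| = 58.387.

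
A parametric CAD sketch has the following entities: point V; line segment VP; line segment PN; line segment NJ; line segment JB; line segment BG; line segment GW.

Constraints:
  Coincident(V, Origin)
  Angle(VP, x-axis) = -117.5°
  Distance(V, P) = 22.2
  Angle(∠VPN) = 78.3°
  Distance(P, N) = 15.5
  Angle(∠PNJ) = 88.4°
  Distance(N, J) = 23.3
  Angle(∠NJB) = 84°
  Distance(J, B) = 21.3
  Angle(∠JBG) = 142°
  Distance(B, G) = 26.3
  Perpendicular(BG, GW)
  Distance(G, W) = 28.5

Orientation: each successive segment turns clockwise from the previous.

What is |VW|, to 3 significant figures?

41.0

∠JBG = 142.0° gives BG at -84.8° from the x-axis; with |BG| = 26.3, G = (9.93, -34.0). BG is perpendicular to GW, so GW runs at -175°; with |GW| = 28.5, W = (-18.5, -36.6). Then |VW| = |W − V| = 41.0.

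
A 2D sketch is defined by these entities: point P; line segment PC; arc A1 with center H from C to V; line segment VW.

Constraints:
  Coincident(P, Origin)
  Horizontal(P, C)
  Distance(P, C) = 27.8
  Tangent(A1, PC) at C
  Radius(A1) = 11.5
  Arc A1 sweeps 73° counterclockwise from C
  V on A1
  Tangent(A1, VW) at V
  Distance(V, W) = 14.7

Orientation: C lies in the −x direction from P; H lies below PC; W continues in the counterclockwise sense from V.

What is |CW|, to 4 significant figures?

26.96

On A1, C sits at bearing 90° from H; a 73° counterclockwise sweep puts V at bearing 163°, so V = H + 11.5·(cos 163°, sin 163°) = (-38.80, -8.138). Since A1 is tangent to VW there, HV ⟂ VW, so VW runs along (−sin 163°, cos 163°); with |VW| = 14.7, W = (-43.10, -22.20). Then |CW| = |W − C| = 26.96.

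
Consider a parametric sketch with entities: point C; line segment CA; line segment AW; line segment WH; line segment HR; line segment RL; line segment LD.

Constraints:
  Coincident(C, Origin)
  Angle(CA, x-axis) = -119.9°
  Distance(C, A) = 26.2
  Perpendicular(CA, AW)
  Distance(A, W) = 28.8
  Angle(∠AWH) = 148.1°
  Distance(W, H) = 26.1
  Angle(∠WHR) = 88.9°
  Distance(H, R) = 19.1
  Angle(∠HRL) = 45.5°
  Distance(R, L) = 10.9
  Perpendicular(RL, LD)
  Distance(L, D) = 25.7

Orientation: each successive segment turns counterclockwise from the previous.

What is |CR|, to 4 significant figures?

40.72

C is at the origin; CA runs at -119.9° with length 26.2, so A = (-13.06, -22.71). CA ⟂ AW, so AW runs at -29.90°; with |AW| = 28.8, W = (11.91, -37.07). ∠AWH = 148.1° gives WH at 2.000° from the x-axis; with |WH| = 26.1, H = (37.99, -36.16). ∠WHR = 88.9° gives HR at 93.10° from the x-axis; with |HR| = 19.1, R = (36.96, -17.09). Then |CR| = |R − C| = 40.72.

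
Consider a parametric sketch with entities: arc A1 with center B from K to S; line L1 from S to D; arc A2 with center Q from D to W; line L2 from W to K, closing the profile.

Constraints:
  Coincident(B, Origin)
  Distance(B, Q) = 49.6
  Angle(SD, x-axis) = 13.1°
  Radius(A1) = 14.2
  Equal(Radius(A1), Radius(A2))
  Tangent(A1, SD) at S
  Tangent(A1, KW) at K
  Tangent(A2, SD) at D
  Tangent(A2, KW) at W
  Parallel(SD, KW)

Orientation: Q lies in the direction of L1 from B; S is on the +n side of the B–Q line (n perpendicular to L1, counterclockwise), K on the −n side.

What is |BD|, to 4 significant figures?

51.59

Tangency of A1 to both parallel lines with radius 14.2 puts S and K at B ± 14.2·n: S = (-3.218, 13.83), K = (3.218, -13.83). Equal radii place D and W the same way about Q: D = Q + 14.2·n = (45.09, 25.07), W = Q − 14.2·n = (51.53, -2.589). Then |BD| = |D − B| = 51.59.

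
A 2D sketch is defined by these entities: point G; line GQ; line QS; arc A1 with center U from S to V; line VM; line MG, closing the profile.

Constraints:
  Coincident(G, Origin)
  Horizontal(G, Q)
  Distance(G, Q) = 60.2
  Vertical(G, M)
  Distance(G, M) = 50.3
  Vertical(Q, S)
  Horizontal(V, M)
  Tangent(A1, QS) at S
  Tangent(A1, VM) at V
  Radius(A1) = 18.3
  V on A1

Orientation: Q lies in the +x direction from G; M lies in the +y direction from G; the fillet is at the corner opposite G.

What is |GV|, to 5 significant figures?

65.465

G is at the origin; GQ is horizontal with |GQ| = 60.2 and Q on the +x side, so Q = (60.200, 0.0000). GM is vertical with |GM| = 50.3 and M on the +y side, so M = (0.0000, 50.300). The virtual corner opposite G is at (60.200, 50.300). Tangency of A1 to QS means the radius US is perpendicular to QS and since A1 is tangent to VM there, UV ⟂ VM, with radius 18.3, so the center U sits 18.3 in from both sides at U = (41.900, 32.000). That places the tangent points at S = (60.200, 32.000) on QS and V = (41.900, 50.300) on VM. Then |GV| = |V − G| = 65.465.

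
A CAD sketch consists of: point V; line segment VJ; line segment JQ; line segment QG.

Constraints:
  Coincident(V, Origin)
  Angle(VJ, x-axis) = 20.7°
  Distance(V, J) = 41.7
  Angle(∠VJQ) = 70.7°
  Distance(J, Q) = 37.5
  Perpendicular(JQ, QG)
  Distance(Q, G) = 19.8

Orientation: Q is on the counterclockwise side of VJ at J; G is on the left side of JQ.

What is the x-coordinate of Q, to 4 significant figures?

14.90

V is at the origin; VJ runs at 20.7° with length 41.7, so J = 41.7·(cos 20.7°, sin 20.7°) = (39.01, 14.74). ∠VJQ = 70.7°, so JQ runs at 20.7° + (180° − 70.7°) = 130.0° from the x-axis; with |JQ| = 37.5, Q = J + 37.5·(cos 130.0°, sin 130.0°) = (14.90, 43.47). So Q.x = 14.90.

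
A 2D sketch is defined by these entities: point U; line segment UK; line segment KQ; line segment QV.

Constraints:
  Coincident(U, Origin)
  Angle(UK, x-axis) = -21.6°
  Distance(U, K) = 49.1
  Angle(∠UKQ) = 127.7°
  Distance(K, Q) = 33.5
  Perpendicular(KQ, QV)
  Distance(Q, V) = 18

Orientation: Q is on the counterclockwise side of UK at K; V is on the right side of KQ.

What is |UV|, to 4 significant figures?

85.25

U is at the origin; UK runs at -21.6° with length 49.1, so K = 49.1·(cos -21.6°, sin -21.6°) = (45.65, -18.07). ∠UKQ = 127.7°, so KQ runs at -21.6° + (180° − 127.7°) = 30.70° from the x-axis; with |KQ| = 33.5, Q = K + 33.5·(cos 30.70°, sin 30.70°) = (74.46, -0.9717). KQ ⟂ QV; with |QV| = 18.0 on the right of KQ, V = Q + 18.0·(0.5105, -0.8599) = (83.65, -16.45). Then |UV| = |V − U| = 85.25.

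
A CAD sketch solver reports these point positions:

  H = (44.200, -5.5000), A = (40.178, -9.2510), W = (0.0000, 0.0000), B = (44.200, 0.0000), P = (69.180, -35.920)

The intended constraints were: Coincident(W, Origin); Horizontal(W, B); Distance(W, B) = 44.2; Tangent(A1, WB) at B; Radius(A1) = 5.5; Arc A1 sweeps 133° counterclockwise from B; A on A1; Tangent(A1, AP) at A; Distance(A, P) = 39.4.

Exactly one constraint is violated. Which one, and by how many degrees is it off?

Tangent(A1, AP) at A — off by 4.40°.

W = (0.00, 0.00) ✓; W.y = 0.00, B.y = 0.00 ✓; |WB| = 44.20 ✓; ∠(HB, BW) = 90.00° ✓; |HB| = 5.500 ✓; bearing(H→A) − bearing(H→B) = 133.0° ✓; |HA| = 5.500 ✓; ∠(HA, AP) = 85.60° ✗; |AP| = 39.40 ✓.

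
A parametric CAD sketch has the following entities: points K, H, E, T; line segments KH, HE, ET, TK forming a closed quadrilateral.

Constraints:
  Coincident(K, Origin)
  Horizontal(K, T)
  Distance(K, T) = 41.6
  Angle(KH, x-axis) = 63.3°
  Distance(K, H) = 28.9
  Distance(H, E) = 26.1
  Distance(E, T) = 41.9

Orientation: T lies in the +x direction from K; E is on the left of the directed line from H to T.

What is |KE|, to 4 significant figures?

53.47

K is at the origin; KT is horizontal with |KT| = 41.6 and T in +x, so T = (41.6, 0). KH runs at 63.3° with |KH| = 28.9, so H = (12.99, 25.82). E is determined by |HE| = 26.1 and |ET| = 41.9 together: it lies at the intersection of circle(H, 26.1) and circle(T, 41.9). With |HT| = 38.54, the foot of the radical line on HT is 5.332 from H and the perpendicular offset is √(26.1² − 5.332²) = 25.55. Taking the left-of-HT solution: E = (34.06, 41.22).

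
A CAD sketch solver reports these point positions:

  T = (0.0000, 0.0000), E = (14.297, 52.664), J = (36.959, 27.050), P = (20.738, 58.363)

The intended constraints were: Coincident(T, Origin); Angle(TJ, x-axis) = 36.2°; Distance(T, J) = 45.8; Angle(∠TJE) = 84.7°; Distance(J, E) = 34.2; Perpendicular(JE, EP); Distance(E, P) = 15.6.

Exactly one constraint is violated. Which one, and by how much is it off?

Distance(E, P) = 15.6 — off by 7.00.

T = (0.00, 0.00) ✓; TJ at 36.20° ✓; |TJ| = 45.80 ✓; ∠TJE = 84.70° ✓; |JE| = 34.20 ✓; ∠(JE, EP) = 90.00° ✓; |EP| = 8.600 ✗.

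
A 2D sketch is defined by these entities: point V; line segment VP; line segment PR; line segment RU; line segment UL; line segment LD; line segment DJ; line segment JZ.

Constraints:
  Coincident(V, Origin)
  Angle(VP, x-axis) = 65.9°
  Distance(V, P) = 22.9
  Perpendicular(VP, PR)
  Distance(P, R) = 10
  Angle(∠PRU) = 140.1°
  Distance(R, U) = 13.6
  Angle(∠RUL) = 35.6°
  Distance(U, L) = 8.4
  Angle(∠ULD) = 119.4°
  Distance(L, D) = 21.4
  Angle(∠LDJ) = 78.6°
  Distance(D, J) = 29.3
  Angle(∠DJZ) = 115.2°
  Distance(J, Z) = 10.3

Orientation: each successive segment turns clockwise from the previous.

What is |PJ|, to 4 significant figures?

36.35

V is at the origin; VP runs at 65.9° with length 22.9, so P = (9.351, 20.90). VP ⟂ PR, so PR runs at -24.10°; with |PR| = 10.0, R = (18.48, 16.82). ∠PRU = 140.1° gives RU at -64.00° from the x-axis; with |RU| = 13.6, U = (24.44, 4.597). ∠RUL = 35.6° gives UL at 151.6° from the x-axis; with |UL| = 8.4, L = (17.05, 8.592). ∠ULD = 119.4° gives LD at 91.00° from the x-axis; with |LD| = 21.4, D = (16.68, 29.99). ∠LDJ = 78.6° gives DJ at -10.40° from the x-axis; with |DJ| = 29.3, J = (45.50, 24.70). Then |PJ| = |J − P| = 36.35.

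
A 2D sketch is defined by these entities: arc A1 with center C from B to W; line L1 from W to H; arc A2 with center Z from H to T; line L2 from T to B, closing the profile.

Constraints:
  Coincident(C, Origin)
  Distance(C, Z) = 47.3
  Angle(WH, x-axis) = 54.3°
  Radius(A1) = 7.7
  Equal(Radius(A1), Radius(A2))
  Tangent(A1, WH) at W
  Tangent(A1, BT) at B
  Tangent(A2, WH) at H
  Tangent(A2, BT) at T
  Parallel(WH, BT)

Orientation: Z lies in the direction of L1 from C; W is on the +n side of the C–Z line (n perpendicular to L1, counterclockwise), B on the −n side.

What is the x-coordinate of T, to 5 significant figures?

33.855

Tangency of A1 to both parallel lines with radius 7.7 puts W and B at C ± 7.7·n: W = (-6.2530, 4.4933), B = (6.2530, -4.4933). Equal radii place H and T the same way about Z: H = Z + 7.7·n = (21.348, 42.905), T = Z − 7.7·n = (33.855, 33.918). So T.x = 33.855.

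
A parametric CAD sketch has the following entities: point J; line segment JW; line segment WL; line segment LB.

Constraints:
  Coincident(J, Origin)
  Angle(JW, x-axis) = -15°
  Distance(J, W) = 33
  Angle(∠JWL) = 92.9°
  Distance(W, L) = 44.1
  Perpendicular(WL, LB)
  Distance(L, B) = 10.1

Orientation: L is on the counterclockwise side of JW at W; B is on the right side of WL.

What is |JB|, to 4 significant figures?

62.84

J is at the origin; JW runs at -15.0° with length 33.0, so W = 33.0·(cos -15.0°, sin -15.0°) = (31.88, -8.541). ∠JWL = 92.9°, so WL runs at -15.0° + (180° − 92.9°) = 72.10° from the x-axis; with |WL| = 44.1, L = W + 44.1·(cos 72.10°, sin 72.10°) = (45.43, 33.42). WL is perpendicular to LB; with |LB| = 10.1 on the right of WL, B = L + 10.1·(0.9516, -0.3074) = (55.04, 30.32). Then |JB| = |B − J| = 62.84.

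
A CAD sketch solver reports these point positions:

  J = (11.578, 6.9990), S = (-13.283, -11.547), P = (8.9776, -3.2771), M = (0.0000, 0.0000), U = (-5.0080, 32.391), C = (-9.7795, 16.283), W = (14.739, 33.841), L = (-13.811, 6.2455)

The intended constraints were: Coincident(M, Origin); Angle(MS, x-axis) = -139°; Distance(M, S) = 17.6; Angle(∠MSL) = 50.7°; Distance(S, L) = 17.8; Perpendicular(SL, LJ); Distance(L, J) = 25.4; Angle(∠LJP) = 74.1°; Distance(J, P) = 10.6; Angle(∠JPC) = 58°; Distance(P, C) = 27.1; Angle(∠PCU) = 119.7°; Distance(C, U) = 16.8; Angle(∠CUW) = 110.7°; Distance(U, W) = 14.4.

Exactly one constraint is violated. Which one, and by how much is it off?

Distance(U, W) = 14.4 — off by 5.40.

M = (0.00, 0.00) ✓; MS at -139.0° ✓; |MS| = 17.60 ✓; ∠MSL = 50.70° ✓; |SL| = 17.80 ✓; ∠(SL, LJ) = 90.00° ✓; |LJ| = 25.40 ✓; ∠LJP = 74.10° ✓; |JP| = 10.60 ✓; ∠JPC = 58.00° ✓; |PC| = 27.10 ✓; ∠PCU = 119.7° ✓; |CU| = 16.80 ✓; ∠CUW = 110.7° ✓; |UW| = 19.80 ✗.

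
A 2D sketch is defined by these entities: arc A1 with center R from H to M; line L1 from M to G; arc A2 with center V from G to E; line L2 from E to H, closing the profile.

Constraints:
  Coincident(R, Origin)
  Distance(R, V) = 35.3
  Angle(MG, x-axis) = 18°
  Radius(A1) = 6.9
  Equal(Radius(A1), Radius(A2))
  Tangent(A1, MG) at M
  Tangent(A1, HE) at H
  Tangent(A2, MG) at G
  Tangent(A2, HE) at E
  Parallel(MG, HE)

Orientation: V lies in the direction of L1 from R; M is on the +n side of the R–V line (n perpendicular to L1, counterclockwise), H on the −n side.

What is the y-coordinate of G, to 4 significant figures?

17.47

The slot axis is L1's direction at 18.0°, so u = (cos 18.0°, sin 18.0°) = (0.9511, 0.3090) and n = (−sin 18.0°, cos 18.0°) = (-0.3090, 0.9511). R is at the origin and V lies 35.3 along u from R, so V = 35.3·u = (33.57, 10.91). Tangency of A1 to both parallel lines with radius 6.9 puts M and H at R ± 6.9·n: M = (-2.132, 6.562), H = (2.132, -6.562). Equal radii place G and E the same way about V: G = V + 6.9·n = (31.44, 17.47), E = V − 6.9·n = (35.70, 4.346). So G.y = 17.47.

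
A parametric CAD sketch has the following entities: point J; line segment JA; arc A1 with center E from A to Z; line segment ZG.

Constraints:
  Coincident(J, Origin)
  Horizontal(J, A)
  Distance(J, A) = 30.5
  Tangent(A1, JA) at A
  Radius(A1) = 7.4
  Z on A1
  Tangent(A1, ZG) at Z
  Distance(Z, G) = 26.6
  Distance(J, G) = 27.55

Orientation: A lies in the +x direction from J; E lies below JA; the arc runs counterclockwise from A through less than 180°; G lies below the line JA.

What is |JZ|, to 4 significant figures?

24.52

J is at the origin; JA is horizontal with |JA| = 30.5 and A on the +x side, so A = (30.50, 0.000). Tangency of A1 to JA means the radius EA is perpendicular to JA, so E = A + (0, -7.4) = (30.50, -7.400). Since EZ ⟂ ZG (tangency), |EG| = √(7.4² + 26.6²) = 27.61 regardless of where Z sits on A1. So G lies on both circle(J, 27.55) and circle(E, 27.61); the below-JA intersection is G = (9.851, -25.73). Z is the foot of the tangent from G: Z = (24.28, -3.385).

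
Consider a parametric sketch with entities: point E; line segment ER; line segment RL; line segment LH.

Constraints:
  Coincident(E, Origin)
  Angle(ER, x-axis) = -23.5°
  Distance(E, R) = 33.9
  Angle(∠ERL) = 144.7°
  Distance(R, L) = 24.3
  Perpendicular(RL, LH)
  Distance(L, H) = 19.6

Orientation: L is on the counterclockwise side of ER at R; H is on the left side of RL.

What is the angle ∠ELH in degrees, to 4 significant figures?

69.35°

∠ERL = 144.7°, so RL runs at -23.5° + (180° − 144.7°) = 11.80° from the x-axis; with |RL| = 24.3, L = R + 24.3·(cos 11.80°, sin 11.80°) = (54.87, -8.548). RL ⟂ LH; with |LH| = 19.6 on the left of RL, H = L + 19.6·(-0.2045, 0.9789) = (50.87, 10.64). Then cos ∠ELH = LE·LH / (|LE||LH|), giving 69.35°.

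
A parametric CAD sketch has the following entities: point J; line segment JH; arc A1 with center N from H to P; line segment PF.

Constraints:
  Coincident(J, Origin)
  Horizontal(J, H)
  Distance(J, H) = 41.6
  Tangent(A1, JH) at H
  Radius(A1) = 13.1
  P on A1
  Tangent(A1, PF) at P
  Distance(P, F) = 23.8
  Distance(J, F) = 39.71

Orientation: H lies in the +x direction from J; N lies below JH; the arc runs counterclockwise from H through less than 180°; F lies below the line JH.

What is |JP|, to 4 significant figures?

30.53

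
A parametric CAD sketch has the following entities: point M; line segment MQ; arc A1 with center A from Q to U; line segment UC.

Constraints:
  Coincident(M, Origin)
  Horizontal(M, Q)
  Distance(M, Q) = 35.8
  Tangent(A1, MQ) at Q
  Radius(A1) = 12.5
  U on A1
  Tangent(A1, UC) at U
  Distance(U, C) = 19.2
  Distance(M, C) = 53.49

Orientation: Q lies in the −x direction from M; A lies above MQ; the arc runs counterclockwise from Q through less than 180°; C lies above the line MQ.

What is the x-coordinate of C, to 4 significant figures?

-40.52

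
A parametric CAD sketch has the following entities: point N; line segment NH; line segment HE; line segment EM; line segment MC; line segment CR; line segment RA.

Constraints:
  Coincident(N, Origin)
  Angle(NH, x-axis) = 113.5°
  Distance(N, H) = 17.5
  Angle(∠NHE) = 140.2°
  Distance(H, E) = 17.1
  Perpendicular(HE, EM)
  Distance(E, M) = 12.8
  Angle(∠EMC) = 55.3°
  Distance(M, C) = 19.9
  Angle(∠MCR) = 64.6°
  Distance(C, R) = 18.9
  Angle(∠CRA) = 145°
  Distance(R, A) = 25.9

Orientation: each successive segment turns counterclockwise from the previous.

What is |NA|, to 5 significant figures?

58.831

N is at the origin; NH runs at 113.5° with length 17.5, so H = (-6.9781, 16.049). ∠NHE = 140.2° gives HE at 153.30° from the x-axis; with |HE| = 17.1, E = (-22.255, 23.732). HE is perpendicular to EM, so EM runs at -116.70°; with |EM| = 12.8, M = (-28.006, 12.297). ∠EMC = 55.3° gives MC at 8.0000° from the x-axis; with |MC| = 19.9, C = (-8.2997, 15.066). ∠MCR = 64.6° gives CR at 123.40° from the x-axis; with |CR| = 18.9, R = (-18.704, 30.845). ∠CRA = 145.0° gives RA at 158.40° from the x-axis; with |RA| = 25.9, A = (-42.785, 40.379). Then |NA| = |A − N| = 58.831.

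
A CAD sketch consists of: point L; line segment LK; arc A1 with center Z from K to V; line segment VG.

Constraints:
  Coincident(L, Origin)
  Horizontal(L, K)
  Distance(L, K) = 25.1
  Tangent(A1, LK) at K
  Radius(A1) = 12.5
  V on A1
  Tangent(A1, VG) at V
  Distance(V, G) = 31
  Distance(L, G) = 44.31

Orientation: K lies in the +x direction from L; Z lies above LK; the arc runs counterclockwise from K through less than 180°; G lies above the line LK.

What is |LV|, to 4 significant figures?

40.01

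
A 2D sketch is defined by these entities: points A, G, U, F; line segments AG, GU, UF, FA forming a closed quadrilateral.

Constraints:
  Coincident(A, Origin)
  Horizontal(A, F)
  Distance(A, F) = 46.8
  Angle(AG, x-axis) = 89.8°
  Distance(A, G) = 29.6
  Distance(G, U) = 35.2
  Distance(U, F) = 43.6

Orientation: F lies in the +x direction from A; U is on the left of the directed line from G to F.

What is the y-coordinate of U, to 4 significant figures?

41.44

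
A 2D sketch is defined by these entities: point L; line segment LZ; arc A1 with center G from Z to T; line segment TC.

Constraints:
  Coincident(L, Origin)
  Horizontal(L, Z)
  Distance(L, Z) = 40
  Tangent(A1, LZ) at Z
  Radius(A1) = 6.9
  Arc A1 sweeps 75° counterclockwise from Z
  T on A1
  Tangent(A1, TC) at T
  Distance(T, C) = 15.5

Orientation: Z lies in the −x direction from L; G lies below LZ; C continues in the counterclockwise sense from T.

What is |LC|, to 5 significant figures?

54.512

L is at the origin; LZ is horizontal with |LZ| = 40.0 and Z on the −x side, so Z = (-40.000, 0.0000). Tangency of A1 to LZ means the radius GZ is perpendicular to LZ, so G = Z + (0, -6.9) = (-40.000, -6.9000). On A1, Z sits at bearing 90° from G; a 75° counterclockwise sweep puts T at bearing 165°, so T = G + 6.9·(cos 165°, sin 165°) = (-46.665, -5.1141). A1 meets TC tangentially, so GT is at right angles to TC, so TC runs along (−sin 165°, cos 165°); with |TC| = 15.5, C = (-50.677, -20.086). Then |LC| = |C − L| = 54.512.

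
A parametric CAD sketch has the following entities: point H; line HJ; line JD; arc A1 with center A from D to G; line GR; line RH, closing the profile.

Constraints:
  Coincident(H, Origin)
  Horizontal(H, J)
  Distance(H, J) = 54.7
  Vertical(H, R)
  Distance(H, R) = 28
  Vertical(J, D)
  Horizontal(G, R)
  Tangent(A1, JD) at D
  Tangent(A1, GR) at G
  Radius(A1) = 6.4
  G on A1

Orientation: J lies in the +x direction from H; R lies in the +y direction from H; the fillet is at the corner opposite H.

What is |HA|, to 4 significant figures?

52.91

H is at the origin; H and J share the same y with |HJ| = 54.7 and J on the +x side, so J = (54.70, 0.000). HR is vertical with |HR| = 28.0 and R on the +y side, so R = (0.000, 28.00). The virtual corner opposite H is at (54.70, 28.00). A1 meets JD tangentially, so AD is at right angles to JD and since A1 is tangent to GR there, AG ⟂ GR, with radius 6.4, so the center A sits 6.4 in from both sides at A = (48.30, 21.60). Then |HA| = |A − H| = 52.91.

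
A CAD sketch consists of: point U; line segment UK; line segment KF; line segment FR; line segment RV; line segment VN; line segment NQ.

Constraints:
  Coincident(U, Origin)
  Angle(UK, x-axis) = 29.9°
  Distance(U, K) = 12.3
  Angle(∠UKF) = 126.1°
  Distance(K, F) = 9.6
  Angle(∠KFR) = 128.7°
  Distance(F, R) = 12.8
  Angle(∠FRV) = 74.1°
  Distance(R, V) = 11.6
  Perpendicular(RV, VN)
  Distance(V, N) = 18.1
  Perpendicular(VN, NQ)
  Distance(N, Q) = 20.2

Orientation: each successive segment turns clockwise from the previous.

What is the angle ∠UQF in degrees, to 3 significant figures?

10.6°

RV is perpendicular to VN, so VN runs at 88.8°; with |VN| = 18.1, N = (11.5, 8.18). The perpendicularity gives NQ at right angles to VN, so NQ runs at -1.20°; with |NQ| = 20.2, Q = (31.7, 7.76). Then cos ∠UQF = QU·QF / (|QU||QF|), giving 10.6°.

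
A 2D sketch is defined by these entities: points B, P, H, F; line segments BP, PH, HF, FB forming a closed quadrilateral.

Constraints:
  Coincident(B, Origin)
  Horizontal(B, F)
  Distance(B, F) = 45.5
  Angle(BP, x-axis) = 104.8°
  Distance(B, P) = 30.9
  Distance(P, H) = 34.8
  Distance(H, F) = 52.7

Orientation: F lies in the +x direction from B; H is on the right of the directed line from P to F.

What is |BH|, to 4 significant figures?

8.528

B is at the origin; B and F share the same y with |BF| = 45.5 and F in +x, so F = (45.5, 0). BP runs at 104.8° with |BP| = 30.9, so P = (-7.893, 29.87). H is determined by |PH| = 34.8 and |HF| = 52.7 together: it lies at the intersection of circle(P, 34.8) and circle(F, 52.7). With |PF| = 61.18, the foot of the radical line on PF is 17.79 from P and the perpendicular offset is √(34.8² − 17.79²) = 29.91. Taking the right-of-PF solution: H = (-6.970, -4.913).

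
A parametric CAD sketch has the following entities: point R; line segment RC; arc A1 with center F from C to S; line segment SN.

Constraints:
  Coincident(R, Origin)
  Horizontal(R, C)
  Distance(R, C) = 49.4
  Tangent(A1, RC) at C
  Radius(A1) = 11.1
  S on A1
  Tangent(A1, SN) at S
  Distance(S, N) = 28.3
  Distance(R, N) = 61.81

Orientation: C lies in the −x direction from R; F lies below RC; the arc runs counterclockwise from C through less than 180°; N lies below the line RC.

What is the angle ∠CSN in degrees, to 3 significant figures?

121°

Checks: |FS| = 11.10 ✓; ∠(FS, SN) = 90.00° ✓; |SN| = 28.30 ✓; |RN| = 61.81 ✓.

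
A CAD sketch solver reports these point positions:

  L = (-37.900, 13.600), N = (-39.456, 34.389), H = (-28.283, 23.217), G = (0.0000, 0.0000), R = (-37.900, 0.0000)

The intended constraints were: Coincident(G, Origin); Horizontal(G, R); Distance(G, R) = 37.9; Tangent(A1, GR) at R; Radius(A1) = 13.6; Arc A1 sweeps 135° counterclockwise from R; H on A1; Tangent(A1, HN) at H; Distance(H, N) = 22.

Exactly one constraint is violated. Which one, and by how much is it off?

Distance(H, N) = 22 — off by 6.20.

G = (0.00, 0.00) ✓; G.y = 0.00, R.y = 0.00 ✓; |GR| = 37.90 ✓; ∠(LR, RG) = 90.00° ✓; |LR| = 13.60 ✓; bearing(L→H) − bearing(L→R) = 135.0° ✓; |LH| = 13.60 ✓; ∠(LH, HN) = 90.00° ✓; |HN| = 15.80 ✗.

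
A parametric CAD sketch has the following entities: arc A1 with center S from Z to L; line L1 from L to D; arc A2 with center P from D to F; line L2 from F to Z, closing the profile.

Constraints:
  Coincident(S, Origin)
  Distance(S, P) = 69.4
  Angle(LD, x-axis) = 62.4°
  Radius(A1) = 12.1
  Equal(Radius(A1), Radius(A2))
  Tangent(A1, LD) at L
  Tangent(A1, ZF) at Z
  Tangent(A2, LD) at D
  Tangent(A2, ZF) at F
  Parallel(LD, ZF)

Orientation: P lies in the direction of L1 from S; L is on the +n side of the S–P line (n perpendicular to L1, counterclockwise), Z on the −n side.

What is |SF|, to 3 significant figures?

70.4

Tangency of A1 to both parallel lines with radius 12.1 puts L and Z at S ± 12.1·n: L = (-10.7, 5.61), Z = (10.7, -5.61). Equal radii place D and F the same way about P: D = P + 12.1·n = (21.4, 67.1), F = P − 12.1·n = (42.9, 55.9). Then |SF| = |F − S| = 70.4.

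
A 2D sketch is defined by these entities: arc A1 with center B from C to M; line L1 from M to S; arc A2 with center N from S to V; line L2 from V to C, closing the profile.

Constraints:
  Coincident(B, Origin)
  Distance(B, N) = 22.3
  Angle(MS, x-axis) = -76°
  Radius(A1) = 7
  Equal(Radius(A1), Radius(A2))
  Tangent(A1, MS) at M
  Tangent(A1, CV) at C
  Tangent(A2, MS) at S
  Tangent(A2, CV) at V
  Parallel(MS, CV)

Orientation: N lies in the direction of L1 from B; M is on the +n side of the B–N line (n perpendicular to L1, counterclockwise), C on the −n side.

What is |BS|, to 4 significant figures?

23.37

The slot axis is L1's direction at -76.0°, so u = (cos -76.0°, sin -76.0°) = (0.2419, -0.9703) and n = (−sin -76.0°, cos -76.0°) = (0.9703, 0.2419). B is at the origin and N lies 22.3 along u from B, so N = 22.3·u = (5.395, -21.64). Tangency of A1 to both parallel lines with radius 7.0 puts M and C at B ± 7.0·n: M = (6.792, 1.693), C = (-6.792, -1.693). Equal radii place S and V the same way about N: S = N + 7.0·n = (12.19, -19.94), V = N − 7.0·n = (-1.397, -23.33). Then |BS| = |S − B| = 23.37.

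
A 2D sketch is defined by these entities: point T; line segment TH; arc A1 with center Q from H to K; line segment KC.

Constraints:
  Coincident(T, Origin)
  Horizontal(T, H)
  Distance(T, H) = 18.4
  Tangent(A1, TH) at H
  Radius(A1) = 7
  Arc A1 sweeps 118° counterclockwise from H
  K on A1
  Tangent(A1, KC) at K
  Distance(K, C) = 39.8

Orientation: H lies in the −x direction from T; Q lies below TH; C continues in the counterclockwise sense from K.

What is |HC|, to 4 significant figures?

47.12

On A1, H sits at bearing 90° from Q; a 118° counterclockwise sweep puts K at bearing 208°, so K = Q + 7.0·(cos 208°, sin 208°) = (-24.58, -10.29). The tangent condition forces QK to be normal to KC, so KC runs along (−sin 208°, cos 208°); with |KC| = 39.8, C = (-5.896, -45.43). Then |HC| = |C − H| = 47.12.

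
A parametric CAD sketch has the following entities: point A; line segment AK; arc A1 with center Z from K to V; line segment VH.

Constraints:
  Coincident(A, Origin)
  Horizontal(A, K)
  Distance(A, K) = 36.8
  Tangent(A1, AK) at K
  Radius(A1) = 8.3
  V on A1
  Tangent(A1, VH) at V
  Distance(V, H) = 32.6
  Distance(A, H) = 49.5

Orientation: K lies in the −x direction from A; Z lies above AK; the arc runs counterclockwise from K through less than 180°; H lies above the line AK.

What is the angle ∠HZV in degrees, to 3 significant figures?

75.7°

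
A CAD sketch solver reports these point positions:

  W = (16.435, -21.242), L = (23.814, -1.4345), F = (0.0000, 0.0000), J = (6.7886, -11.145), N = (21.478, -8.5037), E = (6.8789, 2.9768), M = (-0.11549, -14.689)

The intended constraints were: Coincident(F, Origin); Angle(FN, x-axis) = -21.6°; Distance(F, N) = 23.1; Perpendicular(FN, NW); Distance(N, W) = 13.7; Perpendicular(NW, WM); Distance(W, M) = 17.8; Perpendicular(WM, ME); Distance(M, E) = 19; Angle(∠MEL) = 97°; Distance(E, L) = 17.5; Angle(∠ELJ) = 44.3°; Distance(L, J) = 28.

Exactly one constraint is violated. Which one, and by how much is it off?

Distance(L, J) = 28 — off by 8.40.

F = (0.00, 0.00) ✓; FN at -21.60° ✓; |FN| = 23.10 ✓; ∠(FN, NW) = 90.00° ✓; |NW| = 13.70 ✓; ∠(NW, WM) = 90.00° ✓; |WM| = 17.80 ✓; ∠(WM, ME) = 90.00° ✓; |ME| = 19.00 ✓; ∠MEL = 97.00° ✓; |EL| = 17.50 ✓; ∠ELJ = 44.30° ✓; |LJ| = 19.60 ✗.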